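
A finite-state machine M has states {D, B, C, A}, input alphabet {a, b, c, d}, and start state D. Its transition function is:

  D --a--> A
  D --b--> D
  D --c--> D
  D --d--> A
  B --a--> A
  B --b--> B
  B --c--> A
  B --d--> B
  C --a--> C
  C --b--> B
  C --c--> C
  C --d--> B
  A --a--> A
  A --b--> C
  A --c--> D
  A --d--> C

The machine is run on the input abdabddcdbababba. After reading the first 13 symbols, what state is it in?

C

D → A → C → B → A → C → B → B → A → C → B → A → C → C
After 13 symbols: C.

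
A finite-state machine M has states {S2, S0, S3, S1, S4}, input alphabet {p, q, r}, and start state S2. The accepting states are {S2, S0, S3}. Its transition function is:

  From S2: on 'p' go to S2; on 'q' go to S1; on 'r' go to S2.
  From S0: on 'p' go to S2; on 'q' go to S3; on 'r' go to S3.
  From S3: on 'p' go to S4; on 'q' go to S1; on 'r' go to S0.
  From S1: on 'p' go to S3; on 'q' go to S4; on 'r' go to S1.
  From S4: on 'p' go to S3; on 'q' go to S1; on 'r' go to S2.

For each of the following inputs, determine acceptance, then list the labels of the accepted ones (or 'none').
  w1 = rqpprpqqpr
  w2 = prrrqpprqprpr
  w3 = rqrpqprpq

w1:
  start at S2
  read 'r': S2 → S2
  read 'q': S2 → S1
  read 'p': S1 → S3
  read 'p': S3 → S4
  read 'r': S4 → S2
  read 'p': S2 → S2
  read 'q': S2 → S1
  read 'q': S1 → S4
  read 'p': S4 → S3
  read 'r': S3 → S0
  end S0, accepted
w2:
  start at S2
  read 'p': S2 → S2
  read 'r': S2 → S2
  read 'r': S2 → S2
  read 'r': S2 → S2
  read 'q': S2 → S1
  read 'p': S1 → S3
  read 'p': S3 → S4
  read 'r': S4 → S2
  read 'q': S2 → S1
  read 'p': S1 → S3
  read 'r': S3 → S0
  read 'p': S0 → S2
  read 'r': S2 → S2
  end S2, accepted
w3:
  start at S2
  read 'r': S2 → S2
  read 'q': S2 → S1
  read 'r': S1 → S1
  read 'p': S1 → S3
  read 'q': S3 → S1
  read 'p': S1 → S3
  read 'r': S3 → S0
  read 'p': S0 → S2
  read 'q': S2 → S1
  end S1, rejected

w1, w2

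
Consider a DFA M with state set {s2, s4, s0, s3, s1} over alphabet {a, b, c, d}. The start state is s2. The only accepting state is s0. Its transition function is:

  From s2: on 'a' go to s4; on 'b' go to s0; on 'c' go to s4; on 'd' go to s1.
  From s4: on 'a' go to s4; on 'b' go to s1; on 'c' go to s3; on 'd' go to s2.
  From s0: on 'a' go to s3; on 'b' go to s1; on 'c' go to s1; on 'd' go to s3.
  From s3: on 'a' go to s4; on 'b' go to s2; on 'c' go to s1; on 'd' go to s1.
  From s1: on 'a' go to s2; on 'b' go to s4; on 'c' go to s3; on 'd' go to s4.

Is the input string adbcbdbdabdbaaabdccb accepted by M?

No

Trace: s2 -a-> s4 -d-> s2 -b-> s0 -c-> s1 -b-> s4 -d-> s2 -b-> s0 -d-> s3 -a-> s4 -b-> s1 -d-> s4 -b-> s1 -a-> s2 -a-> s4 -a-> s4 -b-> s1 -d-> s4 -c-> s3 -c-> s1 -b-> s4
End state s4 is not accepting.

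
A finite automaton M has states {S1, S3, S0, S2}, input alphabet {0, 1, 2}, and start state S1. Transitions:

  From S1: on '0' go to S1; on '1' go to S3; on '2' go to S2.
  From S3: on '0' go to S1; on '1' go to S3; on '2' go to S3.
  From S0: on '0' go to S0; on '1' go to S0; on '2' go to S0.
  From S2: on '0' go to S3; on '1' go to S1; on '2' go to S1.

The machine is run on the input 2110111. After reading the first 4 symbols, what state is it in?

S1 → S2 → S1 → S3 → S1
After 4 symbols: S1.

S1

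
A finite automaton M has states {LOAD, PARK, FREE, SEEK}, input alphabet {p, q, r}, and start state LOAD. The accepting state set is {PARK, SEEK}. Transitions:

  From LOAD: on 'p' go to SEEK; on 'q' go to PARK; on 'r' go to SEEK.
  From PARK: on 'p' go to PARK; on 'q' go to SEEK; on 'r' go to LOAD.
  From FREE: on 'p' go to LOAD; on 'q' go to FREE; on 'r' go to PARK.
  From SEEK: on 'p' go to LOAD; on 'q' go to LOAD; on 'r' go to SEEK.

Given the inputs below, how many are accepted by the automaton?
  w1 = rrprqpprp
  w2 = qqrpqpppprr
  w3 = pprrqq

w1:
  start at LOAD
  read 'r': LOAD → SEEK
  read 'r': SEEK → SEEK
  read 'p': SEEK → LOAD
  read 'r': LOAD → SEEK
  read 'q': SEEK → LOAD
  read 'p': LOAD → SEEK
  read 'p': SEEK → LOAD
  read 'r': LOAD → SEEK
  read 'p': SEEK → LOAD
  end LOAD, rejected
w2:
  start at LOAD
  read 'q': LOAD → PARK
  read 'q': PARK → SEEK
  read 'r': SEEK → SEEK
  read 'p': SEEK → LOAD
  read 'q': LOAD → PARK
  read 'p': PARK → PARK
  read 'p': PARK → PARK
  read 'p': PARK → PARK
  read 'p': PARK → PARK
  read 'r': PARK → LOAD
  read 'r': LOAD → SEEK
  end SEEK, accepted
w3:
  start at LOAD
  read 'p': LOAD → SEEK
  read 'p': SEEK → LOAD
  read 'r': LOAD → SEEK
  read 'r': SEEK → SEEK
  read 'q': SEEK → LOAD
  read 'q': LOAD → PARK
  end PARK, accepted

2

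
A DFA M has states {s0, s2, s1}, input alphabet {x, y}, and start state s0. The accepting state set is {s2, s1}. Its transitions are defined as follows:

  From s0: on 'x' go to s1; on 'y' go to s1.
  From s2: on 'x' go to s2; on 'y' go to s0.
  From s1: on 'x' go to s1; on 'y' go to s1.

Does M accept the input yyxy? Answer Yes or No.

Yes

start at s0
read 'y': s0 → s1
read 'y': s1 → s1
read 'x': s1 → s1
read 'y': s1 → s1
End state s1 is accepting.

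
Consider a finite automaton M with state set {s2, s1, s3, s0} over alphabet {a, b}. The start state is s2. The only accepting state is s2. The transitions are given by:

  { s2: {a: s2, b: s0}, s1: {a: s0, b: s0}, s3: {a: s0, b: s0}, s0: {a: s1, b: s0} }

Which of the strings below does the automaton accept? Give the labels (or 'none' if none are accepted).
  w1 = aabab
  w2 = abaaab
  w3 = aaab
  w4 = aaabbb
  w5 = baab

none

w1: Trace: s2 -a-> s2 -a-> s2 -b-> s0 -a-> s1 -b-> s0  → end s0, rejected
w2: Trace: s2 -a-> s2 -b-> s0 -a-> s1 -a-> s0 -a-> s1 -b-> s0  → end s0, rejected
w3: Trace: s2 -a-> s2 -a-> s2 -a-> s2 -b-> s0  → end s0, rejected
w4: Trace: s2 -a-> s2 -a-> s2 -a-> s2 -b-> s0 -b-> s0 -b-> s0  → end s0, rejected
w5: Trace: s2 -b-> s0 -a-> s1 -a-> s0 -b-> s0  → end s0, rejected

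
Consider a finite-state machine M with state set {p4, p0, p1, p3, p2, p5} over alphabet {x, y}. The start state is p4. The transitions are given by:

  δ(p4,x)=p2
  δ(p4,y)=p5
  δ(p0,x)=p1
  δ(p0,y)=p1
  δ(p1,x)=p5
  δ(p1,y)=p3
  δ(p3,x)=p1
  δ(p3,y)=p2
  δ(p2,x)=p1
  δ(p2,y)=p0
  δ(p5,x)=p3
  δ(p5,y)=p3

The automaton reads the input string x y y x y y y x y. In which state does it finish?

start at p4
read 'x': p4 → p2
read 'y': p2 → p0
read 'y': p0 → p1
read 'x': p1 → p5
read 'y': p5 → p3
read 'y': p3 → p2
read 'y': p2 → p0
read 'x': p0 → p1
read 'y': p1 → p3

p3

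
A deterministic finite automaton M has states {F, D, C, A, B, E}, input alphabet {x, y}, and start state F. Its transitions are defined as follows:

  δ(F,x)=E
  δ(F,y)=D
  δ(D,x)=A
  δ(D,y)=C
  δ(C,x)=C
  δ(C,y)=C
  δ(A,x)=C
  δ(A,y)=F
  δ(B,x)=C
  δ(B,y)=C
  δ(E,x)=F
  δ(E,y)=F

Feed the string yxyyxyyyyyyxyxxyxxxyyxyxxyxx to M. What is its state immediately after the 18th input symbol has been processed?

F → D → A → F → D → A → F → D → C → C → C → C → C → C → C → C → C → C → C
After 18 symbols: C.

C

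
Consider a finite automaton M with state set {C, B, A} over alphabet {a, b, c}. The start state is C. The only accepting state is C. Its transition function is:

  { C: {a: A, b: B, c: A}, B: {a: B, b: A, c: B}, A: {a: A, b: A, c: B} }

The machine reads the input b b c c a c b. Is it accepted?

No

C → B → A → B → B → B → B → A
End state A is not accepting.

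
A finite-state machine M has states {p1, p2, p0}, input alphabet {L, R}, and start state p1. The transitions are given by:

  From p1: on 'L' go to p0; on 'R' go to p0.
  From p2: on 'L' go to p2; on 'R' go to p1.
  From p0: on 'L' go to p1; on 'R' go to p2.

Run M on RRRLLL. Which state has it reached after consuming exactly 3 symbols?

p1

Trace: p1 -R-> p0 -R-> p2 -R-> p1
After 3 symbols: p1.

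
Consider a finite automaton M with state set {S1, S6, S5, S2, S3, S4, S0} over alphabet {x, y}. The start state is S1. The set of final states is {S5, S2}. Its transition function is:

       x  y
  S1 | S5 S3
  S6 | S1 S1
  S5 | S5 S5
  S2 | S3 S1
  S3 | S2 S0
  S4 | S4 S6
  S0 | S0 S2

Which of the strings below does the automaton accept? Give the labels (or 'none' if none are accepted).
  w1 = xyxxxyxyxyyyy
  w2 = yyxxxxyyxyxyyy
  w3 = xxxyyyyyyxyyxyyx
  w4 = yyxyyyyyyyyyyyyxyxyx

w1: Trace: S1 -x-> S5 -y-> S5 -x-> S5 -x-> S5 -x-> S5 -y-> S5 -x-> S5 -y-> S5 -x-> S5 -y-> S5 -y-> S5 -y-> S5 -y-> S5  → end S5, accepted
w2: Trace: S1 -y-> S3 -y-> S0 -x-> S0 -x-> S0 -x-> S0 -x-> S0 -y-> S2 -y-> S1 -x-> S5 -y-> S5 -x-> S5 -y-> S5 -y-> S5 -y-> S5  → end S5, accepted
w3: Trace: S1 -x-> S5 -x-> S5 -x-> S5 -y-> S5 -y-> S5 -y-> S5 -y-> S5 -y-> S5 -y-> S5 -x-> S5 -y-> S5 -y-> S5 -x-> S5 -y-> S5 -y-> S5 -x-> S5  → end S5, accepted
w4: Trace: S1 -y-> S3 -y-> S0 -x-> S0 -y-> S2 -y-> S1 -y-> S3 -y-> S0 -y-> S2 -y-> S1 -y-> S3 -y-> S0 -y-> S2 -y-> S1 -y-> S3 -y-> S0 -x-> S0 -y-> S2 -x-> S3 -y-> S0 -x-> S0  → end S0, rejected

w1, w2, w3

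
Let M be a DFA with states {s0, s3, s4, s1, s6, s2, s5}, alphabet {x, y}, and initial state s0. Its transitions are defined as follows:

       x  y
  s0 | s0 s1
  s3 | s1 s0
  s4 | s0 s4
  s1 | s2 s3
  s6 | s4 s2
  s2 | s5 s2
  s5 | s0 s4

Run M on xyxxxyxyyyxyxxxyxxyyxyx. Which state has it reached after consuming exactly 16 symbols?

s1

start at s0
read 'x': s0 → s0
read 'y': s0 → s1
read 'x': s1 → s2
read 'x': s2 → s5
read 'x': s5 → s0
read 'y': s0 → s1
read 'x': s1 → s2
read 'y': s2 → s2
read 'y': s2 → s2
read 'y': s2 → s2
read 'x': s2 → s5
read 'y': s5 → s4
read 'x': s4 → s0
read 'x': s0 → s0
read 'x': s0 → s0
read 'y': s0 → s1
After 16 symbols: s1.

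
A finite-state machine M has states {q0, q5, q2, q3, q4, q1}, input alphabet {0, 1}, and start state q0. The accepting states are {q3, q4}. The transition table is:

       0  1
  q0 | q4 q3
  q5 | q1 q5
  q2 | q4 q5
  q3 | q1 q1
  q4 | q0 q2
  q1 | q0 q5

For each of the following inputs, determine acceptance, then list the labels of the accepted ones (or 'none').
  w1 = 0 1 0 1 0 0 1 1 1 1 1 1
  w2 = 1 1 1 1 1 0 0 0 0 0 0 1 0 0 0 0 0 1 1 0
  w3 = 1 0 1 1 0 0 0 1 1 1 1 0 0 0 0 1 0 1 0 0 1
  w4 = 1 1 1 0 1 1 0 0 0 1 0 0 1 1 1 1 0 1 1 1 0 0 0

w3, w4

w1: q0 → q4 → q2 → q4 → q2 → q4 → q0 → q3 → q1 → q5 → q5 → q5 → q5  → end q5, rejected
w2: q0 → q3 → q1 → q5 → q5 → q5 → q1 → q0 → q4 → q0 → q4 → q0 → q3 → q1 → q0 → q4 → q0 → q4 → q2 → q5 → q1  → end q1, rejected
w3: q0 → q3 → q1 → q5 → q5 → q1 → q0 → q4 → q2 → q5 → q5 → q5 → q1 → q0 → q4 → q0 → q3 → q1 → q5 → q1 → q0 → q3  → end q3, accepted
w4: q0 → q3 → q1 → q5 → q1 → q5 → q5 → q1 → q0 → q4 → q2 → q4 → q0 → q3 → q1 → q5 → q5 → q1 → q5 → q5 → q5 → q1 → q0 → q4  → end q4, accepted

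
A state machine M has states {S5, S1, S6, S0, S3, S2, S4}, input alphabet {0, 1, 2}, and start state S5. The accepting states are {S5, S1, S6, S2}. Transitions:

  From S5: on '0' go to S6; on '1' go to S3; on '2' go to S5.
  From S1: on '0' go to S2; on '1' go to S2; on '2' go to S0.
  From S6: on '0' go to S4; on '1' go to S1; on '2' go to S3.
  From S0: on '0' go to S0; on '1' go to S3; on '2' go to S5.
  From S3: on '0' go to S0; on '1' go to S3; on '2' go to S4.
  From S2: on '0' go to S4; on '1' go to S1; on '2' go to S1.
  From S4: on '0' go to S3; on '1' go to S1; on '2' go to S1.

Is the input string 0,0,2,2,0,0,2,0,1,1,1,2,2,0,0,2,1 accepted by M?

Yes

Trace: S5 -0-> S6 -0-> S4 -2-> S1 -2-> S0 -0-> S0 -0-> S0 -2-> S5 -0-> S6 -1-> S1 -1-> S2 -1-> S1 -2-> S0 -2-> S5 -0-> S6 -0-> S4 -2-> S1 -1-> S2
End state S2 is accepting.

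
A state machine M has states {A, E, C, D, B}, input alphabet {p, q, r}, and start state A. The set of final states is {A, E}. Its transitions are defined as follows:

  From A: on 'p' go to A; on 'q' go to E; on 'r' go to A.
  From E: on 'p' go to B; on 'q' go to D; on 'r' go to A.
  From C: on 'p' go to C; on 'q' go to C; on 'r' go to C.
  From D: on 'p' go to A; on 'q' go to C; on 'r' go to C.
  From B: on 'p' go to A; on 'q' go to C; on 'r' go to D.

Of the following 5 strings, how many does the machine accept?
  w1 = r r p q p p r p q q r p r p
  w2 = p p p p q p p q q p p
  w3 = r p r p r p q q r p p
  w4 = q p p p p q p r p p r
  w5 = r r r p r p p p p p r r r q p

2

w1:
  start at A
  read 'r': A → A
  read 'r': A → A
  read 'p': A → A
  read 'q': A → E
  read 'p': E → B
  read 'p': B → A
  read 'r': A → A
  read 'p': A → A
  read 'q': A → E
  read 'q': E → D
  read 'r': D → C
  read 'p': C → C
  read 'r': C → C
  read 'p': C → C
  end C, rejected
w2:
  start at A
  read 'p': A → A
  read 'p': A → A
  read 'p': A → A
  read 'p': A → A
  read 'q': A → E
  read 'p': E → B
  read 'p': B → A
  read 'q': A → E
  read 'q': E → D
  read 'p': D → A
  read 'p': A → A
  end A, accepted
w3:
  start at A
  read 'r': A → A
  read 'p': A → A
  read 'r': A → A
  read 'p': A → A
  read 'r': A → A
  read 'p': A → A
  read 'q': A → E
  read 'q': E → D
  read 'r': D → C
  read 'p': C → C
  read 'p': C → C
  end C, rejected
w4:
  start at A
  read 'q': A → E
  read 'p': E → B
  read 'p': B → A
  read 'p': A → A
  read 'p': A → A
  read 'q': A → E
  read 'p': E → B
  read 'r': B → D
  read 'p': D → A
  read 'p': A → A
  read 'r': A → A
  end A, accepted
w5:
  start at A
  read 'r': A → A
  read 'r': A → A
  read 'r': A → A
  read 'p': A → A
  read 'r': A → A
  read 'p': A → A
  read 'p': A → A
  read 'p': A → A
  read 'p': A → A
  read 'p': A → A
  read 'r': A → A
  read 'r': A → A
  read 'r': A → A
  read 'q': A → E
  read 'p': E → B
  end B, rejected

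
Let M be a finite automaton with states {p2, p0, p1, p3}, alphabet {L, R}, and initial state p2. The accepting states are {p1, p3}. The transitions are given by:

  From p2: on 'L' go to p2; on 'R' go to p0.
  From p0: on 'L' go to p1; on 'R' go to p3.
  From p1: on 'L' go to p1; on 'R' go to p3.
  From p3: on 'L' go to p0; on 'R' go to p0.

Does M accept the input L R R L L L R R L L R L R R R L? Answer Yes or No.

No

p2 → p2 → p0 → p3 → p0 → p1 → p1 → p3 → p0 → p1 → p1 → p3 → p0 → p3 → p0 → p3 → p0
End state p0 is not accepting.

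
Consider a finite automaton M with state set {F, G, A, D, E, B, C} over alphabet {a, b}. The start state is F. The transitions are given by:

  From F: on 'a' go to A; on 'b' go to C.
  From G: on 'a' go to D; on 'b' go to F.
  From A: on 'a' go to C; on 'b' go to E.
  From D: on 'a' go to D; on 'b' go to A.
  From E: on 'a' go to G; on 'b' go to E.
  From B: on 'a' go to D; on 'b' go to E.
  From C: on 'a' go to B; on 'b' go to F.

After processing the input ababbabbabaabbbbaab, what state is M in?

F → A → E → G → F → C → B → E → E → G → F → A → C → F → C → F → C → B → D → A

A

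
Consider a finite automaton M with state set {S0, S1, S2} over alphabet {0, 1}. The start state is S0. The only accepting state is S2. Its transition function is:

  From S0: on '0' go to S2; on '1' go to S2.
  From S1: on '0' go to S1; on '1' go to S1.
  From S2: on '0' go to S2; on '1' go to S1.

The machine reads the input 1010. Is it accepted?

No

start at S0
read '1': S0 → S2
read '0': S2 → S2
read '1': S2 → S1
read '0': S1 → S1
End state S1 is not accepting.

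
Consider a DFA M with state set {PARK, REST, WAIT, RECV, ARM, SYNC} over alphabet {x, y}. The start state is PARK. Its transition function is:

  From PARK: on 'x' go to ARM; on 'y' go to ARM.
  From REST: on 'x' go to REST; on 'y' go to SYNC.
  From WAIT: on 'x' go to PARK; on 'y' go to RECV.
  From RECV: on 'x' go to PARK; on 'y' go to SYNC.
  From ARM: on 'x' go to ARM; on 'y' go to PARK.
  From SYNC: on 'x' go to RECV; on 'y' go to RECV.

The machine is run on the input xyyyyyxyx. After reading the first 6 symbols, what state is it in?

start at PARK
read 'x': PARK → ARM
read 'y': ARM → PARK
read 'y': PARK → ARM
read 'y': ARM → PARK
read 'y': PARK → ARM
read 'y': ARM → PARK
After 6 symbols: PARK.

PARK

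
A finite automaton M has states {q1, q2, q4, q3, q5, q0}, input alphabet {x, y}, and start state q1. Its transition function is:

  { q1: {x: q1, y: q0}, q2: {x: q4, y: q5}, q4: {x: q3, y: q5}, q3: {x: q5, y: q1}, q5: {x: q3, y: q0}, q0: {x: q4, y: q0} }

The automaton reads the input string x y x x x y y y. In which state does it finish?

q0

start at q1
read 'x': q1 → q1
read 'y': q1 → q0
read 'x': q0 → q4
read 'x': q4 → q3
read 'x': q3 → q5
read 'y': q5 → q0
read 'y': q0 → q0
read 'y': q0 → q0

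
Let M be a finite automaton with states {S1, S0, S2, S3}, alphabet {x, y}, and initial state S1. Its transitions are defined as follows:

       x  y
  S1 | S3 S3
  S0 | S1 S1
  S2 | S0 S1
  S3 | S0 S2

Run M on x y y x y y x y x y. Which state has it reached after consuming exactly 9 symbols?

S0

Trace: S1 -x-> S3 -y-> S2 -y-> S1 -x-> S3 -y-> S2 -y-> S1 -x-> S3 -y-> S2 -x-> S0
After 9 symbols: S0.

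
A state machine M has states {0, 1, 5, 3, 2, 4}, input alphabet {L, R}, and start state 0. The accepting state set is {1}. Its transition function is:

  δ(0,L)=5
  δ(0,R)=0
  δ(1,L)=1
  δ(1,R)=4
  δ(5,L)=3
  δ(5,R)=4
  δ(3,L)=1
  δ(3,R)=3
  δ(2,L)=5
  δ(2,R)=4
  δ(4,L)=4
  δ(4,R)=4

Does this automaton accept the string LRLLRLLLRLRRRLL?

No

Trace: 0 -L-> 5 -R-> 4 -L-> 4 -L-> 4 -R-> 4 -L-> 4 -L-> 4 -L-> 4 -R-> 4 -L-> 4 -R-> 4 -R-> 4 -R-> 4 -L-> 4 -L-> 4
End state 4 is not accepting.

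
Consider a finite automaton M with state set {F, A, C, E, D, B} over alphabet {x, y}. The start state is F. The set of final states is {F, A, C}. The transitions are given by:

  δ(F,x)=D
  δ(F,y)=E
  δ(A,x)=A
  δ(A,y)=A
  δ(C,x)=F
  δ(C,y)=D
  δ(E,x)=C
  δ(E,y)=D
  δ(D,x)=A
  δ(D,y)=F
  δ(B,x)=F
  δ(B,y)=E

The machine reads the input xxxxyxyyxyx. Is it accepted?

Yes

start at F
read 'x': F → D
read 'x': D → A
read 'x': A → A
read 'x': A → A
read 'y': A → A
read 'x': A → A
read 'y': A → A
read 'y': A → A
read 'x': A → A
read 'y': A → A
read 'x': A → A
End state A is accepting.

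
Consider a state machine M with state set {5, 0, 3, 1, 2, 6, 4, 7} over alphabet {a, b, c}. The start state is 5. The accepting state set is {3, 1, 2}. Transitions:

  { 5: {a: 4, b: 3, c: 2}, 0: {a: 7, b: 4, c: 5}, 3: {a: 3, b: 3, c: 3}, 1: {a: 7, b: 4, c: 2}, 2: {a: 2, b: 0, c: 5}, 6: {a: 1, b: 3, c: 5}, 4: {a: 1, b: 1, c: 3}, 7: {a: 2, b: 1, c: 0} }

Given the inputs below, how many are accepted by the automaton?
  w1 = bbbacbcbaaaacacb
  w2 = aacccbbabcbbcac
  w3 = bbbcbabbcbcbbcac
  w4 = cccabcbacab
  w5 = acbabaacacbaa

5

w1: 5 → 3 → 3 → 3 → 3 → 3 → 3 → 3 → 3 → 3 → 3 → 3 → 3 → 3 → 3 → 3 → 3  → end 3, accepted
w2: 5 → 4 → 1 → 2 → 5 → 2 → 0 → 4 → 1 → 4 → 3 → 3 → 3 → 3 → 3 → 3  → end 3, accepted
w3: 5 → 3 → 3 → 3 → 3 → 3 → 3 → 3 → 3 → 3 → 3 → 3 → 3 → 3 → 3 → 3 → 3  → end 3, accepted
w4: 5 → 2 → 5 → 2 → 2 → 0 → 5 → 3 → 3 → 3 → 3 → 3  → end 3, accepted
w5: 5 → 4 → 3 → 3 → 3 → 3 → 3 → 3 → 3 → 3 → 3 → 3 → 3 → 3  → end 3, accepted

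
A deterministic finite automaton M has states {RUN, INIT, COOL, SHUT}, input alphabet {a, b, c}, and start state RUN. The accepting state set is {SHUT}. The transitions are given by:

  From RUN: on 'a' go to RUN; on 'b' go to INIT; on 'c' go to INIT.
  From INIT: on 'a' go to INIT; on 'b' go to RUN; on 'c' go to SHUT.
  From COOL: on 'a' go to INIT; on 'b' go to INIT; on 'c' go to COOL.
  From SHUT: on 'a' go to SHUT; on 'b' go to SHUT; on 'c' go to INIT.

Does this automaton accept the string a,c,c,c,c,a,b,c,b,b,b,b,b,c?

RUN → RUN → INIT → SHUT → INIT → SHUT → SHUT → SHUT → INIT → RUN → INIT → RUN → INIT → RUN → INIT
End state INIT is not accepting.

No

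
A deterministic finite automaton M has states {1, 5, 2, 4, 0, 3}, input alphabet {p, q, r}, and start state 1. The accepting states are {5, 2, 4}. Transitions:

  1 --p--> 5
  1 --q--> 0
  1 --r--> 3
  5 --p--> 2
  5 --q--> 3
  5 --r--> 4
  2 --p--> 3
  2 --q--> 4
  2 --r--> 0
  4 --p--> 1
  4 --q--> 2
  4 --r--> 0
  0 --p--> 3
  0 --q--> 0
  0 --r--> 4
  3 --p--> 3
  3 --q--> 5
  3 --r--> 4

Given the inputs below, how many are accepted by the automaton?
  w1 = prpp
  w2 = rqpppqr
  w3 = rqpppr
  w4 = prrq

3

w1: Trace: 1 -p-> 5 -r-> 4 -p-> 1 -p-> 5  → end 5, accepted
w2: Trace: 1 -r-> 3 -q-> 5 -p-> 2 -p-> 3 -p-> 3 -q-> 5 -r-> 4  → end 4, accepted
w3: Trace: 1 -r-> 3 -q-> 5 -p-> 2 -p-> 3 -p-> 3 -r-> 4  → end 4, accepted
w4: Trace: 1 -p-> 5 -r-> 4 -r-> 0 -q-> 0  → end 0, rejected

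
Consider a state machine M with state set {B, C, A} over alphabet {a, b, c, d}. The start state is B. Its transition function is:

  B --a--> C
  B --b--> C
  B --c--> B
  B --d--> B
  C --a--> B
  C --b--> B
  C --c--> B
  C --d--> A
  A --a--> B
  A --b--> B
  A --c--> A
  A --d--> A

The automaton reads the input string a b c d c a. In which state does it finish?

B → C → B → B → B → B → C

C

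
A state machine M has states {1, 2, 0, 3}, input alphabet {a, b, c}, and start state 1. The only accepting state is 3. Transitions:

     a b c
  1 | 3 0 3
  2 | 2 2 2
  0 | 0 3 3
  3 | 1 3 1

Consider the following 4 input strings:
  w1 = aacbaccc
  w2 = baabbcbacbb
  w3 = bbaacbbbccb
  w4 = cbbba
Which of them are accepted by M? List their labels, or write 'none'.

w1: 1 → 3 → 1 → 3 → 3 → 1 → 3 → 1 → 3  → end 3, accepted
w2: 1 → 0 → 0 → 0 → 3 → 3 → 1 → 0 → 0 → 3 → 3 → 3  → end 3, accepted
w3: 1 → 0 → 3 → 1 → 3 → 1 → 0 → 3 → 3 → 1 → 3 → 3  → end 3, accepted
w4: 1 → 3 → 3 → 3 → 3 → 1  → end 1, rejected

w1, w2, w3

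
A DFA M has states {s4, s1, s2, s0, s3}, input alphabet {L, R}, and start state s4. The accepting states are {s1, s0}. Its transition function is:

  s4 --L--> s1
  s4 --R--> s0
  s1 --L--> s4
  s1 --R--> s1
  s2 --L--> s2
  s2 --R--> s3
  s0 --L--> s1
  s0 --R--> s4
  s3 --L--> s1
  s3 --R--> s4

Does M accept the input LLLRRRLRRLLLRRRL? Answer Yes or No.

s4 → s1 → s4 → s1 → s1 → s1 → s1 → s4 → s0 → s4 → s1 → s4 → s1 → s1 → s1 → s1 → s4
End state s4 is not accepting.

No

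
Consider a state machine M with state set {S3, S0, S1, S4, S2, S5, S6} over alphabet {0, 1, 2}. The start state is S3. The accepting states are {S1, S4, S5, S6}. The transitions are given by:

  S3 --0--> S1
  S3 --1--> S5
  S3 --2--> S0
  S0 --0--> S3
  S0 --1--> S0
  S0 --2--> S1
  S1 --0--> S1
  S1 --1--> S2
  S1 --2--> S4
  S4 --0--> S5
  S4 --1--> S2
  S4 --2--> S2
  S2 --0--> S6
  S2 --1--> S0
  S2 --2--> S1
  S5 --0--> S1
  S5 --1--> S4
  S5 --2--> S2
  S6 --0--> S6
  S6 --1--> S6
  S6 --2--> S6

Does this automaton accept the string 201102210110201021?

Yes

S3 → S0 → S3 → S5 → S4 → S5 → S2 → S1 → S2 → S6 → S6 → S6 → S6 → S6 → S6 → S6 → S6 → S6 → S6
End state S6 is accepting.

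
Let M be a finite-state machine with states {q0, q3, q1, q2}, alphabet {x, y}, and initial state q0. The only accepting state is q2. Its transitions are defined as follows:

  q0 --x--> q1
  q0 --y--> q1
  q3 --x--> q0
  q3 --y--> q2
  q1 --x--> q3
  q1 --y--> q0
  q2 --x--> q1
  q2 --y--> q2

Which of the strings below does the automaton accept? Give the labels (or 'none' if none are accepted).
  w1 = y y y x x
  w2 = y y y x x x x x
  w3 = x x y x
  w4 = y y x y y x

w1: q0 → q1 → q0 → q1 → q3 → q0  → end q0, rejected
w2: q0 → q1 → q0 → q1 → q3 → q0 → q1 → q3 → q0  → end q0, rejected
w3: q0 → q1 → q3 → q2 → q1  → end q1, rejected
w4: q0 → q1 → q0 → q1 → q0 → q1 → q3  → end q3, rejected

none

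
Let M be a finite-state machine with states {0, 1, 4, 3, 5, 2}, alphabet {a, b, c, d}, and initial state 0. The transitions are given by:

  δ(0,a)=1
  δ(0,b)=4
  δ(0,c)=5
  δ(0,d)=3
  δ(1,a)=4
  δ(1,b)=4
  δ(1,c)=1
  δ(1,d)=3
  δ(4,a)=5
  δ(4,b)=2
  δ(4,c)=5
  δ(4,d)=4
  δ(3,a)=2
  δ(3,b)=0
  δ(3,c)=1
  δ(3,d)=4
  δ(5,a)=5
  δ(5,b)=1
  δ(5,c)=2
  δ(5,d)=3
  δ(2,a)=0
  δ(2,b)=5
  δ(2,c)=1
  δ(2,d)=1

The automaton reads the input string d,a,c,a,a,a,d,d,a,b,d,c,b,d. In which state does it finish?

start at 0
read 'd': 0 → 3
read 'a': 3 → 2
read 'c': 2 → 1
read 'a': 1 → 4
read 'a': 4 → 5
read 'a': 5 → 5
read 'd': 5 → 3
read 'd': 3 → 4
read 'a': 4 → 5
read 'b': 5 → 1
read 'd': 1 → 3
read 'c': 3 → 1
read 'b': 1 → 4
read 'd': 4 → 4

4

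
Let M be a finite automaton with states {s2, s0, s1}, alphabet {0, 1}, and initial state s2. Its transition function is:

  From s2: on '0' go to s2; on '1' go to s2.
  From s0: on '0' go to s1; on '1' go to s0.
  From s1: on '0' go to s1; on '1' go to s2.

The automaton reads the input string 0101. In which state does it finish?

s2

start at s2
read '0': s2 → s2
read '1': s2 → s2
read '0': s2 → s2
read '1': s2 → s2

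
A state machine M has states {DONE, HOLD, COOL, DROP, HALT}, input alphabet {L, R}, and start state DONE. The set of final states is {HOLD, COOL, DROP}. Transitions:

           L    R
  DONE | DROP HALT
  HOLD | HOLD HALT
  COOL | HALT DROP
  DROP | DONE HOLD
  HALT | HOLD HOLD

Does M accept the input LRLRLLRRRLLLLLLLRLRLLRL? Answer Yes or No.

Trace: DONE -L-> DROP -R-> HOLD -L-> HOLD -R-> HALT -L-> HOLD -L-> HOLD -R-> HALT -R-> HOLD -R-> HALT -L-> HOLD -L-> HOLD -L-> HOLD -L-> HOLD -L-> HOLD -L-> HOLD -L-> HOLD -R-> HALT -L-> HOLD -R-> HALT -L-> HOLD -L-> HOLD -R-> HALT -L-> HOLD
End state HOLD is accepting.

Yes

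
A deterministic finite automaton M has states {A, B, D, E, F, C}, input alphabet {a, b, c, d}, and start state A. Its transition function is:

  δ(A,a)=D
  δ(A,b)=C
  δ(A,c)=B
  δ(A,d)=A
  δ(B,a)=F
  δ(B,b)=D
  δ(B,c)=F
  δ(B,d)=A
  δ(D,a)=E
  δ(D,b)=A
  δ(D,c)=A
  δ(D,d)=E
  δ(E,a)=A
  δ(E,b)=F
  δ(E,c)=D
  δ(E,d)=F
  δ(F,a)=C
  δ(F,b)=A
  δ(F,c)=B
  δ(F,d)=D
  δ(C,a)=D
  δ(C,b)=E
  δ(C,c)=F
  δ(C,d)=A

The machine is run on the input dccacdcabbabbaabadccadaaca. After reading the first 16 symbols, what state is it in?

start at A
read 'd': A → A
read 'c': A → B
read 'c': B → F
read 'a': F → C
read 'c': C → F
read 'd': F → D
read 'c': D → A
read 'a': A → D
read 'b': D → A
read 'b': A → C
read 'a': C → D
read 'b': D → A
read 'b': A → C
read 'a': C → D
read 'a': D → E
read 'b': E → F
After 16 symbols: F.

F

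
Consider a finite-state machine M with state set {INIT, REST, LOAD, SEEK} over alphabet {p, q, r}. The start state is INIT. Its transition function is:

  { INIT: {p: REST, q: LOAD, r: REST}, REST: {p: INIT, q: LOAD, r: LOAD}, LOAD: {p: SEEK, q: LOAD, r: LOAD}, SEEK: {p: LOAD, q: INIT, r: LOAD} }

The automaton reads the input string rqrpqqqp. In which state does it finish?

SEEK

start at INIT
read 'r': INIT → REST
read 'q': REST → LOAD
read 'r': LOAD → LOAD
read 'p': LOAD → SEEK
read 'q': SEEK → INIT
read 'q': INIT → LOAD
read 'q': LOAD → LOAD
read 'p': LOAD → SEEK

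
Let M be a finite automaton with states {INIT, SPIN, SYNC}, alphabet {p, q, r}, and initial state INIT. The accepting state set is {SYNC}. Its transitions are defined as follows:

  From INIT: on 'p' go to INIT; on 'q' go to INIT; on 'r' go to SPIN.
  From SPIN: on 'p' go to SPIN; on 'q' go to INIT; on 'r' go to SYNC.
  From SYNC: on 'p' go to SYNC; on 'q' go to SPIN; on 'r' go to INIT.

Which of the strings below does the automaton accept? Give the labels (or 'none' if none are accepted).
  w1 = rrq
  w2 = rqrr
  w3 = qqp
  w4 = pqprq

w1:
  start at INIT
  read 'r': INIT → SPIN
  read 'r': SPIN → SYNC
  read 'q': SYNC → SPIN
  end SPIN, rejected
w2:
  start at INIT
  read 'r': INIT → SPIN
  read 'q': SPIN → INIT
  read 'r': INIT → SPIN
  read 'r': SPIN → SYNC
  end SYNC, accepted
w3:
  start at INIT
  read 'q': INIT → INIT
  read 'q': INIT → INIT
  read 'p': INIT → INIT
  end INIT, rejected
w4:
  start at INIT
  read 'p': INIT → INIT
  read 'q': INIT → INIT
  read 'p': INIT → INIT
  read 'r': INIT → SPIN
  read 'q': SPIN → INIT
  end INIT, rejected

w2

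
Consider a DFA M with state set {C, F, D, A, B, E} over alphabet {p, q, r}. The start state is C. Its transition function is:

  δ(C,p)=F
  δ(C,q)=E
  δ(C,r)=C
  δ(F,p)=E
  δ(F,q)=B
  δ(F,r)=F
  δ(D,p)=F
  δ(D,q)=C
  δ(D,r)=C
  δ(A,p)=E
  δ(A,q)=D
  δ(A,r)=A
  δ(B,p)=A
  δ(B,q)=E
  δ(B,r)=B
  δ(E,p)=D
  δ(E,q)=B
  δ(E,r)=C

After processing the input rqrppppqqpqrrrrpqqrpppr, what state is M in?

C → C → E → C → F → E → D → F → B → E → D → C → C → C → C → C → F → B → E → C → F → E → D → C

C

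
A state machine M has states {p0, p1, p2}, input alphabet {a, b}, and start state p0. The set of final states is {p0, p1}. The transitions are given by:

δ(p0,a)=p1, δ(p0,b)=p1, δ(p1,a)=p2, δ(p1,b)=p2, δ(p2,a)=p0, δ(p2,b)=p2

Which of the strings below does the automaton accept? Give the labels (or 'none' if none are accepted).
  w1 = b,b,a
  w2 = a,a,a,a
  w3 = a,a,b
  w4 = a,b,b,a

w1, w2, w4

w1:
  start at p0
  read 'b': p0 → p1
  read 'b': p1 → p2
  read 'a': p2 → p0
  end p0, accepted
w2:
  start at p0
  read 'a': p0 → p1
  read 'a': p1 → p2
  read 'a': p2 → p0
  read 'a': p0 → p1
  end p1, accepted
w3:
  start at p0
  read 'a': p0 → p1
  read 'a': p1 → p2
  read 'b': p2 → p2
  end p2, rejected
w4:
  start at p0
  read 'a': p0 → p1
  read 'b': p1 → p2
  read 'b': p2 → p2
  read 'a': p2 → p0
  end p0, accepted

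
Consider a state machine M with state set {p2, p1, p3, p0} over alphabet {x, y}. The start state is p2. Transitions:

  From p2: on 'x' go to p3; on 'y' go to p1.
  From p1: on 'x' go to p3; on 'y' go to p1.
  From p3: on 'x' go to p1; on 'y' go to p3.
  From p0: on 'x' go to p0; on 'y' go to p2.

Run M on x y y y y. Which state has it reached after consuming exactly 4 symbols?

Trace: p2 -x-> p3 -y-> p3 -y-> p3 -y-> p3
After 4 symbols: p3.

p3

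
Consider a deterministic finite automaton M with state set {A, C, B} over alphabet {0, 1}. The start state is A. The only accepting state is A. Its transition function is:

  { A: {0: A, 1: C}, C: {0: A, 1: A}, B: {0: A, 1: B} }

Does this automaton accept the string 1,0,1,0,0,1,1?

Yes

start at A
read '1': A → C
read '0': C → A
read '1': A → C
read '0': C → A
read '0': A → A
read '1': A → C
read '1': C → A
End state A is accepting.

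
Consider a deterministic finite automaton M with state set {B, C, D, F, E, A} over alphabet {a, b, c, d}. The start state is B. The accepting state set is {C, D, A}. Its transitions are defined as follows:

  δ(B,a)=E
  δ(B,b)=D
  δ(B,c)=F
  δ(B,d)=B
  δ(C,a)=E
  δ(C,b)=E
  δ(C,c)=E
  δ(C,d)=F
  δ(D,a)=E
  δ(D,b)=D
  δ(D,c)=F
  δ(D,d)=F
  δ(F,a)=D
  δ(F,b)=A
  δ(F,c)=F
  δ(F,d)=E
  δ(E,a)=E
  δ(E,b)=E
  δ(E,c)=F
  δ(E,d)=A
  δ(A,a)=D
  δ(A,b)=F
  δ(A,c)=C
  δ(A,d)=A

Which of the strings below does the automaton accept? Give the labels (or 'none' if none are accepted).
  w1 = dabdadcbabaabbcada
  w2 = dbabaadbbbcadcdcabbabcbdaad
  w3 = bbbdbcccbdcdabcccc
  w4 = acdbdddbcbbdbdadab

w1: Trace: B -d-> B -a-> E -b-> E -d-> A -a-> D -d-> F -c-> F -b-> A -a-> D -b-> D -a-> E -a-> E -b-> E -b-> E -c-> F -a-> D -d-> F -a-> D  → end D, accepted
w2: Trace: B -d-> B -b-> D -a-> E -b-> E -a-> E -a-> E -d-> A -b-> F -b-> A -b-> F -c-> F -a-> D -d-> F -c-> F -d-> E -c-> F -a-> D -b-> D -b-> D -a-> E -b-> E -c-> F -b-> A -d-> A -a-> D -a-> E -d-> A  → end A, accepted
w3: Trace: B -b-> D -b-> D -b-> D -d-> F -b-> A -c-> C -c-> E -c-> F -b-> A -d-> A -c-> C -d-> F -a-> D -b-> D -c-> F -c-> F -c-> F -c-> F  → end F, rejected
w4: Trace: B -a-> E -c-> F -d-> E -b-> E -d-> A -d-> A -d-> A -b-> F -c-> F -b-> A -b-> F -d-> E -b-> E -d-> A -a-> D -d-> F -a-> D -b-> D  → end D, accepted

w1, w2, w4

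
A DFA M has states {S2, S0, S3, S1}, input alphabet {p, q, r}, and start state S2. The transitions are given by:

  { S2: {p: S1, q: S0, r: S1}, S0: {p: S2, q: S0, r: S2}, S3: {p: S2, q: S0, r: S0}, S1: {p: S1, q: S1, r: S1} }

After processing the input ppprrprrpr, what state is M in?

S1

Trace: S2 -p-> S1 -p-> S1 -p-> S1 -r-> S1 -r-> S1 -p-> S1 -r-> S1 -r-> S1 -p-> S1 -r-> S1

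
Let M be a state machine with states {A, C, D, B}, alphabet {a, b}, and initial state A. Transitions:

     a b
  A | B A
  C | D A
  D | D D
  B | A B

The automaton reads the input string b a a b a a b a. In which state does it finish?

B

A → A → B → A → A → B → A → A → B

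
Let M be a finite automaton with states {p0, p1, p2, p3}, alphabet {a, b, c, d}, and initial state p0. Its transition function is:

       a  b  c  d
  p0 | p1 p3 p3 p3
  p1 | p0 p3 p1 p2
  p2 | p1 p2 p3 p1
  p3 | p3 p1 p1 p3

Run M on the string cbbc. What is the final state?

p1

start at p0
read 'c': p0 → p3
read 'b': p3 → p1
read 'b': p1 → p3
read 'c': p3 → p1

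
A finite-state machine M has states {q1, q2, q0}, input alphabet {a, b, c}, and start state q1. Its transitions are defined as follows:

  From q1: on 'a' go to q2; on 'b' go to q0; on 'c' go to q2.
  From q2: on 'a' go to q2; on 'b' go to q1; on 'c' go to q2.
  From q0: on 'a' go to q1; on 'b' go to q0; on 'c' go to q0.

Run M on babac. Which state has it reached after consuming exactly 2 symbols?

q1 → q0 → q1
After 2 symbols: q1.

q1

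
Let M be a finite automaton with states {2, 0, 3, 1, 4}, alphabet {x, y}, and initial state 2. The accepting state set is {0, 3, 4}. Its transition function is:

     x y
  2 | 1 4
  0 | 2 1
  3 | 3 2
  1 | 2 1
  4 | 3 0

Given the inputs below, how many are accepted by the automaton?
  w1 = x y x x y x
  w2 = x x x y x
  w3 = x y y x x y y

0

w1:
  start at 2
  read 'x': 2 → 1
  read 'y': 1 → 1
  read 'x': 1 → 2
  read 'x': 2 → 1
  read 'y': 1 → 1
  read 'x': 1 → 2
  end 2, rejected
w2:
  start at 2
  read 'x': 2 → 1
  read 'x': 1 → 2
  read 'x': 2 → 1
  read 'y': 1 → 1
  read 'x': 1 → 2
  end 2, rejected
w3:
  start at 2
  read 'x': 2 → 1
  read 'y': 1 → 1
  read 'y': 1 → 1
  read 'x': 1 → 2
  read 'x': 2 → 1
  read 'y': 1 → 1
  read 'y': 1 → 1
  end 1, rejected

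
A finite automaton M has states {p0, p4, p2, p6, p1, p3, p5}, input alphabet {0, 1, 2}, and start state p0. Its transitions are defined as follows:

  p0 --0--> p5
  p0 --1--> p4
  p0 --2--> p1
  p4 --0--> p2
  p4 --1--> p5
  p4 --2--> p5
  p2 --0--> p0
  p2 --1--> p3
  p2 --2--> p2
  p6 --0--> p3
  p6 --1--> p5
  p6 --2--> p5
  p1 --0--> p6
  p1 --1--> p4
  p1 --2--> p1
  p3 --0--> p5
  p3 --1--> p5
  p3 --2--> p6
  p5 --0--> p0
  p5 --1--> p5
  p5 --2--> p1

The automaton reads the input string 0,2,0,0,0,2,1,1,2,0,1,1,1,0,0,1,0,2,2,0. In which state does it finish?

p6

p0 → p5 → p1 → p6 → p3 → p5 → p1 → p4 → p5 → p1 → p6 → p5 → p5 → p5 → p0 → p5 → p5 → p0 → p1 → p1 → p6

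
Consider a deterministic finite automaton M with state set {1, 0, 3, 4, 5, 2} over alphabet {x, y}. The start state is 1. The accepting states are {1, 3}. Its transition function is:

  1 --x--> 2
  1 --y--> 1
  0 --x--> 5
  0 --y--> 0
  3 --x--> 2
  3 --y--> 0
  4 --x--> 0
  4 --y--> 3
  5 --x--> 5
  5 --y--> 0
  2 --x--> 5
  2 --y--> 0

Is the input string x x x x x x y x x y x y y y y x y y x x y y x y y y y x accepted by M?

No

start at 1
read 'x': 1 → 2
read 'x': 2 → 5
read 'x': 5 → 5
read 'x': 5 → 5
read 'x': 5 → 5
read 'x': 5 → 5
read 'y': 5 → 0
read 'x': 0 → 5
read 'x': 5 → 5
read 'y': 5 → 0
read 'x': 0 → 5
read 'y': 5 → 0
read 'y': 0 → 0
read 'y': 0 → 0
read 'y': 0 → 0
read 'x': 0 → 5
read 'y': 5 → 0
read 'y': 0 → 0
read 'x': 0 → 5
read 'x': 5 → 5
read 'y': 5 → 0
read 'y': 0 → 0
read 'x': 0 → 5
read 'y': 5 → 0
read 'y': 0 → 0
read 'y': 0 → 0
read 'y': 0 → 0
read 'x': 0 → 5
End state 5 is not accepting.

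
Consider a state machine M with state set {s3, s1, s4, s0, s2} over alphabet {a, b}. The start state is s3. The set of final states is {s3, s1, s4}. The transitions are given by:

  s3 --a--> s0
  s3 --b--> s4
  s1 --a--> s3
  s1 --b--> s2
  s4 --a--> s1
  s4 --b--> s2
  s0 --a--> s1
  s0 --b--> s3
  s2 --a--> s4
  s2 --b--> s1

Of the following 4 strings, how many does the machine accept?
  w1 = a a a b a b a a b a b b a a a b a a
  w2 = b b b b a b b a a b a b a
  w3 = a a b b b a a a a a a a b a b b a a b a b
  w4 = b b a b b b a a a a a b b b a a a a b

2

w1: Trace: s3 -a-> s0 -a-> s1 -a-> s3 -b-> s4 -a-> s1 -b-> s2 -a-> s4 -a-> s1 -b-> s2 -a-> s4 -b-> s2 -b-> s1 -a-> s3 -a-> s0 -a-> s1 -b-> s2 -a-> s4 -a-> s1  → end s1, accepted
w2: Trace: s3 -b-> s4 -b-> s2 -b-> s1 -b-> s2 -a-> s4 -b-> s2 -b-> s1 -a-> s3 -a-> s0 -b-> s3 -a-> s0 -b-> s3 -a-> s0  → end s0, rejected
w3: Trace: s3 -a-> s0 -a-> s1 -b-> s2 -b-> s1 -b-> s2 -a-> s4 -a-> s1 -a-> s3 -a-> s0 -a-> s1 -a-> s3 -a-> s0 -b-> s3 -a-> s0 -b-> s3 -b-> s4 -a-> s1 -a-> s3 -b-> s4 -a-> s1 -b-> s2  → end s2, rejected
w4: Trace: s3 -b-> s4 -b-> s2 -a-> s4 -b-> s2 -b-> s1 -b-> s2 -a-> s4 -a-> s1 -a-> s3 -a-> s0 -a-> s1 -b-> s2 -b-> s1 -b-> s2 -a-> s4 -a-> s1 -a-> s3 -a-> s0 -b-> s3  → end s3, accepted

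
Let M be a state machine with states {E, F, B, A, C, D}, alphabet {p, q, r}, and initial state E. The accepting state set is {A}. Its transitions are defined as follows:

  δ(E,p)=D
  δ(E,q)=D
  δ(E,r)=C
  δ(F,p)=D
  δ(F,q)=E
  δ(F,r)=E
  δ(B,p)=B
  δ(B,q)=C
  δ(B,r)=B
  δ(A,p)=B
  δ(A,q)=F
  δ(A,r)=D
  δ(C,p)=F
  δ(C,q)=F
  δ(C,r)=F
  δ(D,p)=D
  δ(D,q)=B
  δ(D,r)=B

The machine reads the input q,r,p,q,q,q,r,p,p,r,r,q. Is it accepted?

start at E
read 'q': E → D
read 'r': D → B
read 'p': B → B
read 'q': B → C
read 'q': C → F
read 'q': F → E
read 'r': E → C
read 'p': C → F
read 'p': F → D
read 'r': D → B
read 'r': B → B
read 'q': B → C
End state C is not accepting.

No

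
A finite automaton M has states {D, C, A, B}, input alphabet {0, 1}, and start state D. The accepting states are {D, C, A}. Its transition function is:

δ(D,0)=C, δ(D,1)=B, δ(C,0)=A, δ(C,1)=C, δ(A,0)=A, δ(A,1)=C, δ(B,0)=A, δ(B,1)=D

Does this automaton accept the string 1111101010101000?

Yes

Trace: D -1-> B -1-> D -1-> B -1-> D -1-> B -0-> A -1-> C -0-> A -1-> C -0-> A -1-> C -0-> A -1-> C -0-> A -0-> A -0-> A
End state A is accepting.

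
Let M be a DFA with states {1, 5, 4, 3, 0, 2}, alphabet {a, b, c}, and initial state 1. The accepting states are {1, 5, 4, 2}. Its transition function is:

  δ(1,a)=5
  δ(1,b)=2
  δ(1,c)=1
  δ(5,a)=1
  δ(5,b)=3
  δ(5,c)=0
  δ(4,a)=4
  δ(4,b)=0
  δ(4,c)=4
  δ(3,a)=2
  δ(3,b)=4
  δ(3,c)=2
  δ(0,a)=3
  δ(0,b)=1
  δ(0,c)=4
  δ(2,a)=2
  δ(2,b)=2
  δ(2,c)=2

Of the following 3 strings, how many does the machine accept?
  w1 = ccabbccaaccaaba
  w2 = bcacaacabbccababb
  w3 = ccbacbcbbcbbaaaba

w1: 1 → 1 → 1 → 5 → 3 → 4 → 4 → 4 → 4 → 4 → 4 → 4 → 4 → 4 → 0 → 3  → end 3, rejected
w2: 1 → 2 → 2 → 2 → 2 → 2 → 2 → 2 → 2 → 2 → 2 → 2 → 2 → 2 → 2 → 2 → 2 → 2  → end 2, accepted
w3: 1 → 1 → 1 → 2 → 2 → 2 → 2 → 2 → 2 → 2 → 2 → 2 → 2 → 2 → 2 → 2 → 2 → 2  → end 2, accepted

2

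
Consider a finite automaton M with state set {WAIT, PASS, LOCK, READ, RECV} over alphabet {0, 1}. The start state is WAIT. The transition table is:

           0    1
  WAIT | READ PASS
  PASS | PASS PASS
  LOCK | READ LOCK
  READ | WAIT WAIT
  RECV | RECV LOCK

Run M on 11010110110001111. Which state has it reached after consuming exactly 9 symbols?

start at WAIT
read '1': WAIT → PASS
read '1': PASS → PASS
read '0': PASS → PASS
read '1': PASS → PASS
read '0': PASS → PASS
read '1': PASS → PASS
read '1': PASS → PASS
read '0': PASS → PASS
read '1': PASS → PASS
After 9 symbols: PASS.

PASS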